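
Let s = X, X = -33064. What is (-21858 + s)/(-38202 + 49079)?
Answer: -54922/10877 ≈ -5.0494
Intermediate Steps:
s = -33064
(-21858 + s)/(-38202 + 49079) = (-21858 - 33064)/(-38202 + 49079) = -54922/10877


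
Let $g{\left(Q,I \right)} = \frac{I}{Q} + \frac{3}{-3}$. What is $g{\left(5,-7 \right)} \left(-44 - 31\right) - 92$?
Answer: $88$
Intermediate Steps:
$g{\left(Q,I \right)} = -1 + \frac{I}{Q}$ ($g{\left(Q,I \right)} = \frac{I}{Q} + 3 \left(- \frac{1}{3}\right) = \frac{I}{Q} - 1 = -1 + \frac{I}{Q}$)
$g{\left(5,-7 \right)} \left(-44 - 31\right) - 92 = \frac{-7 - 5}{5} \left(-44 - 31\right) - 92 = \frac{-7 - 5}{5} \left(-75\right) - 92 = \frac{1}{5} \left(-12\right) \left(-75\right) - 92 = \left(- \frac{12}{5}\right) \left(-75\right) - 92 = 180 - 92 = 88$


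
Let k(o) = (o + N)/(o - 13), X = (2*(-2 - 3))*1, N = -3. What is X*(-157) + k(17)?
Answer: 3147/2 ≈ 1573.5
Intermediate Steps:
X = -10 (X = (2*(-5))*1 = -10*1 = -10)
k(o) = (-3 + o)/(-13 + o) (k(o) = (o - 3)/(o - 13) = (-3 + o)/(-13 + o))
X*(-157) + k(17) = -10*(-157) + (-3 + 17)/(-13 + 17) = 1570 + 14/4 = 1570 + (1/4)*14 = 1570 + 7/2 = 3147/2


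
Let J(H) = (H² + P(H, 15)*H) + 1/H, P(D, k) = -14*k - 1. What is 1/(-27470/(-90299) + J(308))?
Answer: 2528372/75538419241 ≈ 3.3471e-5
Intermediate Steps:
P(D, k) = -1 - 14*k
J(H) = 1/H + H² - 211*H (J(H) = (H² + (-1 - 14*15)*H) + 1/H = (H² + (-1 - 210)*H) + 1/H = (H² - 211*H) + 1/H = 1/H + H² - 211*H)
1/(-27470/(-90299) + J(308)) = 1/(-27470/(-90299) + (1 + 308²*(-211 + 308))/308) = 1/(-27470*(-1/90299) + (1 + 94864*97)/308) = 1/(27470/90299 + (1 + 9201808)/308) = 1/(27470/90299 + (1/308)*9201809) = 1/(27470/90299 + 9201809/308) = 1/(75538419241/2528372) = 2528372/75538419241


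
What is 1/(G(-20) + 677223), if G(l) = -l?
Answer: 1/677243 ≈ 1.4766e-6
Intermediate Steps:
1/(G(-20) + 677223) = 1/(-1*(-20) + 677223) = 1/(20 + 677223) = 1/677243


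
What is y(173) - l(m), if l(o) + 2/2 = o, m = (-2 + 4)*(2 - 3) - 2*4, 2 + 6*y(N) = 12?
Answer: 38/3 ≈ 12.667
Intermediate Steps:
y(N) = 5/3 (y(N) = -⅓ + (⅙)*12 = -⅓ + 2 = 5/3)
m = -10 (m = 2*(-1) - 8 = -2 - 8 = -10)
l(o) = -1 + o
y(173) - l(m) = 5/3 - (-1 - 10) = 5/3 - 1*(-11) = 5/3 + 11 = 38/3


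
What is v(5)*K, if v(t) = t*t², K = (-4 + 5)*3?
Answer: 375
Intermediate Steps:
K = 3 (K = 1*3 = 3)
v(t) = t³
v(5)*K = 5³*3 = 125*3 = 375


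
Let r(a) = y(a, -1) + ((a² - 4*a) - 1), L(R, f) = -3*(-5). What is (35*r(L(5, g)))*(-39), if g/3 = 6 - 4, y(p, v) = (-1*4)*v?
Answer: -229320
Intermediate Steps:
y(p, v) = -4*v
g = 6 (g = 3*(6 - 4) = 3*2 = 6)
L(R, f) = 15
r(a) = 3 + a² - 4*a (r(a) = -4*(-1) + ((a² - 4*a) - 1) = 4 + (-1 + a² - 4*a) = 3 + a² - 4*a)
(35*r(L(5, g)))*(-39) = (35*(3 + 15² - 4*15))*(-39) = (35*(3 + 225 - 60))*(-39) = (35*168)*(-39) = 5880*(-39) = -229320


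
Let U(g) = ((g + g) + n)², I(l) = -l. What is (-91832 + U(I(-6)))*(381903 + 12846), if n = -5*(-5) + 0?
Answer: -35710178787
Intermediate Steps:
n = 25 (n = 25 + 0 = 25)
U(g) = (25 + 2*g)² (U(g) = ((g + g) + 25)² = (2*g + 25)² = (25 + 2*g)²)
(-91832 + U(I(-6)))*(381903 + 12846) = (-91832 + (25 + 2*(-1*(-6)))²)*(381903 + 12846) = (-91832 + (25 + 2*6)²)*394749 = (-91832 + (25 + 12)²)*394749 = (-91832 + 37²)*394749 = (-91832 + 1369)*394749 = -90463*394749 = -35710178787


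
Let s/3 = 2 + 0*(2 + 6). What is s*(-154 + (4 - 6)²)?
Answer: -900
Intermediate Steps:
s = 6 (s = 3*(2 + 0*(2 + 6)) = 3*(2 + 0*8) = 3*(2 + 0) = 3*2 = 6)
s*(-154 + (4 - 6)²) = 6*(-154 + (4 - 6)²) = 6*(-154 + (-2)²) = 6*(-154 + 4) = 6*(-150) = -900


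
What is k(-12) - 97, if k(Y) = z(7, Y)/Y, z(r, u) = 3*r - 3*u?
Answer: -407/4 ≈ -101.75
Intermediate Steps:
z(r, u) = -3*u + 3*r
k(Y) = (21 - 3*Y)/Y (k(Y) = (-3*Y + 3*7)/Y = (-3*Y + 21)/Y = (21 - 3*Y)/Y)
k(-12) - 97 = (-3 + 21/(-12)) - 97 = (-3 + 21*(-1/12)) - 97 = (-3 - 7/4) - 97 = -19/4 - 97 = -407/4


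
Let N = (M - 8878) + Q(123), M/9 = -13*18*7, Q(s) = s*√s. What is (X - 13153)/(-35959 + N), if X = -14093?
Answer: 811644717/1773898187 + 1675629*√123/1773898187 ≈ 0.46802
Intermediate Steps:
Q(s) = s^(3/2)
M = -14742 (M = 9*(-13*18*7) = 9*(-234*7) = 9*(-1638) = -14742)
N = -23620 + 123*√123 (N = (-14742 - 8878) + 123^(3/2) = -23620 + 123*√123 ≈ -22256.)
(X - 13153)/(-35959 + N) = (-14093 - 13153)/(-35959 + (-23620 + 123*√123)) = -27246/(-59579 + 123*√123)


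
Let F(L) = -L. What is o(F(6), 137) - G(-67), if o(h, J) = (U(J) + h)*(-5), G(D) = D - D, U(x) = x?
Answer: -655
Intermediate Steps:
G(D) = 0
o(h, J) = -5*J - 5*h (o(h, J) = (J + h)*(-5) = -5*J - 5*h)
o(F(6), 137) - G(-67) = (-5*137 - (-5)*6) - 1*0 = (-685 - 5*(-6)) + 0 = (-685 + 30) + 0 = -655 + 0 = -655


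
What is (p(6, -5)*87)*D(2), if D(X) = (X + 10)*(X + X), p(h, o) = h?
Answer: 25056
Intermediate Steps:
D(X) = 2*X*(10 + X) (D(X) = (10 + X)*(2*X) = 2*X*(10 + X))
(p(6, -5)*87)*D(2) = (6*87)*(2*2*(10 + 2)) = 522*(2*2*12) = 522*48 = 25056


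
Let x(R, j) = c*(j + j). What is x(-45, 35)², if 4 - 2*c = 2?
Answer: 4900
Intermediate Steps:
c = 1 (c = 2 - ½*2 = 2 - 1 = 1)
x(R, j) = 2*j (x(R, j) = 1*(j + j) = 1*(2*j) = 2*j)
x(-45, 35)² = (2*35)² = 70² = 4900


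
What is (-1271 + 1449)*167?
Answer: 29726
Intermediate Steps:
(-1271 + 1449)*167 = 178*167 = 29726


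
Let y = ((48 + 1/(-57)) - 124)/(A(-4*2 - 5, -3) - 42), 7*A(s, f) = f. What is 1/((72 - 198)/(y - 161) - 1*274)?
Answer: -192517/52597297 ≈ -0.0036602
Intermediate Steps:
A(s, f) = f/7
y = 30331/16929 (y = ((48 + 1/(-57)) - 124)/((⅐)*(-3) - 42) = ((48 - 1/57) - 124)/(-3/7 - 42) = (2735/57 - 124)/(-297/7) = -4333/57*(-7/297) = 30331/16929 ≈ 1.7917)
1/((72 - 198)/(y - 161) - 1*274) = 1/((72 - 198)/(30331/16929 - 161) - 1*274) = 1/(-126/(-2695238/16929) - 274) = 1/(-126*(-16929/2695238) - 274) = 1/(152361/192517 - 274) = 1/(-52597297/192517) = -192517/52597297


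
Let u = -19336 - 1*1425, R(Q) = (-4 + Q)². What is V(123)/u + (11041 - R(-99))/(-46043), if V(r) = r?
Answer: -14632041/955898723 ≈ -0.015307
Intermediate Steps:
u = -20761 (u = -19336 - 1425 = -20761)
V(123)/u + (11041 - R(-99))/(-46043) = 123/(-20761) + (11041 - (-4 - 99)²)/(-46043) = 123*(-1/20761) + (11041 - 1*(-103)²)*(-1/46043) = -123/20761 + (11041 - 1*10609)*(-1/46043) = -123/20761 + (11041 - 10609)*(-1/46043) = -123/20761 + 432*(-1/46043) = -123/20761 - 432/46043 = -14632041/955898723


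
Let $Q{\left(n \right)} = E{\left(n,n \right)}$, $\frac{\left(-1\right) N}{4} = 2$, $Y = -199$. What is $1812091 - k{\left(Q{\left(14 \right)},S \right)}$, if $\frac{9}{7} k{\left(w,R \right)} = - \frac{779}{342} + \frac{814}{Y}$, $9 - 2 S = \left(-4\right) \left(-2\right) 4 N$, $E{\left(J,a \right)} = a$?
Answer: $\frac{58418349335}{32238} \approx 1.8121 \cdot 10^{6}$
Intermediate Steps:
$N = -8$ ($N = \left(-4\right) 2 = -8$)
$Q{\left(n \right)} = n$
$S = \frac{265}{2}$ ($S = \frac{9}{2} - \frac{\left(-4\right) \left(-2\right) 4 \left(-8\right)}{2} = \frac{9}{2} - \frac{8 \cdot 4 \left(-8\right)}{2} = \frac{9}{2} - \frac{32 \left(-8\right)}{2} = \frac{9}{2} - -128 = \frac{9}{2} + 128 = \frac{265}{2} \approx 132.5$)
$k{\left(w,R \right)} = - \frac{159677}{32238}$ ($k{\left(w,R \right)} = \frac{7 \left(- \frac{779}{342} + \frac{814}{-199}\right)}{9} = \frac{7 \left(\left(-779\right) \frac{1}{342} + 814 \left(- \frac{1}{199}\right)\right)}{9} = \frac{7 \left(- \frac{41}{18} - \frac{814}{199}\right)}{9} = \frac{7}{9} \left(- \frac{22811}{3582}\right) = - \frac{159677}{32238}$)
$1812091 - k{\left(Q{\left(14 \right)},S \right)} = 1812091 - - \frac{159677}{32238} = 1812091 + \frac{159677}{32238} = \frac{58418349335}{32238}$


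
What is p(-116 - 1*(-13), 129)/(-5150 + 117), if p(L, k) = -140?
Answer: 20/719 ≈ 0.027816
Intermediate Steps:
p(-116 - 1*(-13), 129)/(-5150 + 117) = -140/(-5150 + 117) = -140/(-5033) = -140*(-1/5033) = 20/719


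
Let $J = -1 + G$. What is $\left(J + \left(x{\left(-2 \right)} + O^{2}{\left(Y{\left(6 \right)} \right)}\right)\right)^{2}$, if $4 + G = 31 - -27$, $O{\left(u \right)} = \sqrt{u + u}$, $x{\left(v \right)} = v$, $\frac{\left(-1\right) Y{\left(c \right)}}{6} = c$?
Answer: $441$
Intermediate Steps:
$Y{\left(c \right)} = - 6 c$
$O{\left(u \right)} = \sqrt{2} \sqrt{u}$ ($O{\left(u \right)} = \sqrt{2 u} = \sqrt{2} \sqrt{u}$)
$G = 54$ ($G = -4 + \left(31 - -27\right) = -4 + \left(31 + 27\right) = -4 + 58 = 54$)
$J = 53$ ($J = -1 + 54 = 53$)
$\left(J + \left(x{\left(-2 \right)} + O^{2}{\left(Y{\left(6 \right)} \right)}\right)\right)^{2} = \left(53 + \left(-2 + \left(\sqrt{2} \sqrt{\left(-6\right) 6}\right)^{2}\right)\right)^{2} = \left(53 + \left(-2 + \left(\sqrt{2} \sqrt{-36}\right)^{2}\right)\right)^{2} = \left(53 + \left(-2 + \left(\sqrt{2} \cdot 6 i\right)^{2}\right)\right)^{2} = \left(53 + \left(-2 + \left(6 i \sqrt{2}\right)^{2}\right)\right)^{2} = \left(53 - 74\right)^{2} = \left(-21\right)^{2} = 441$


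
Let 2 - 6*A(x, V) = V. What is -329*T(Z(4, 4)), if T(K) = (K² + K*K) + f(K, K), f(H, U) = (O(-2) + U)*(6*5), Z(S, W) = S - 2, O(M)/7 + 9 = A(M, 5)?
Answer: 633983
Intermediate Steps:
A(x, V) = ⅓ - V/6
O(M) = -133/2 (O(M) = -63 + 7*(⅓ - ⅙*5) = -63 + 7*(⅓ - ⅚) = -63 + 7*(-½) = -63 - 7/2 = -133/2)
Z(S, W) = -2 + S
f(H, U) = -1995 + 30*U (f(H, U) = (-133/2 + U)*(6*5) = (-133/2 + U)*30 = -1995 + 30*U)
T(K) = -1995 + 2*K² + 30*K (T(K) = (K² + K*K) + (-1995 + 30*K) = (K² + K²) + (-1995 + 30*K) = 2*K² + (-1995 + 30*K) = -1995 + 2*K² + 30*K)
-329*T(Z(4, 4)) = -329*(-1995 + 2*(-2 + 4)² + 30*(-2 + 4)) = -329*(-1995 + 2*2² + 30*2) = -329*(-1995 + 2*4 + 60) = -329*(-1995 + 8 + 60) = -329*(-1927) = 633983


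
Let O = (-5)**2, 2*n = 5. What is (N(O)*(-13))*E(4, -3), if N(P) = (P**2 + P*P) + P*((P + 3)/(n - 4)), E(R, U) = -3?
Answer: 30550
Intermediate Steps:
n = 5/2 (n = (1/2)*5 = 5/2 ≈ 2.5000)
O = 25
N(P) = 2*P**2 + P*(-2 - 2*P/3) (N(P) = (P**2 + P*P) + P*((P + 3)/(5/2 - 4)) = (P**2 + P**2) + P*((3 + P)/(-3/2)) = 2*P**2 + P*((3 + P)*(-2/3)) = 2*P**2 + P*(-2 - 2*P/3))
(N(O)*(-13))*E(4, -3) = (((2/3)*25*(-3 + 2*25))*(-13))*(-3) = (((2/3)*25*(-3 + 50))*(-13))*(-3) = (((2/3)*25*47)*(-13))*(-3) = ((2350/3)*(-13))*(-3) = -30550/3*(-3) = 30550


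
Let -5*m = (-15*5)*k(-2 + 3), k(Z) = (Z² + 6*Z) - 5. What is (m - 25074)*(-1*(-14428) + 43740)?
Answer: -1456759392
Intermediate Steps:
k(Z) = -5 + Z² + 6*Z
m = 30 (m = -(-15*5)*(-5 + (-2 + 3)² + 6*(-2 + 3))/5 = -(-15)*(-5 + 1² + 6*1) = -(-15)*(-5 + 1 + 6) = -(-15)*2 = -⅕*(-150) = 30)
(m - 25074)*(-1*(-14428) + 43740) = (30 - 25074)*(-1*(-14428) + 43740) = -25044*(14428 + 43740) = -25044*58168 = -1456759392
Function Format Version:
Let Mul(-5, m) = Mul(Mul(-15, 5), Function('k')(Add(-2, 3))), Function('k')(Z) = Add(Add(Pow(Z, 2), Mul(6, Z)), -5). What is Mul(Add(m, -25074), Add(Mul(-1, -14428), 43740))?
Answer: -1456759392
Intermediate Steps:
Function('k')(Z) = Add(-5, Pow(Z, 2), Mul(6, Z))
m = 30 (m = Mul(Rational(-1, 5), Mul(Mul(-15, 5), Add(-5, Pow(Add(-2, 3), 2), Mul(6, Add(-2, 3))))) = Mul(Rational(-1, 5), Mul(-75, Add(-5, Pow(1, 2), Mul(6, 1)))) = Mul(Rational(-1, 5), Mul(-75, Add(-5, 1, 6))) = Mul(Rational(-1, 5), Mul(-75, 2)) = Mul(Rational(-1, 5), -150) = 30)
Mul(Add(m, -25074), Add(Mul(-1, -14428), 43740)) = Mul(Add(30, -25074), Add(Mul(-1, -14428), 43740)) = Mul(-25044, Add(14428, 43740)) = Mul(-25044, 58168) = -1456759392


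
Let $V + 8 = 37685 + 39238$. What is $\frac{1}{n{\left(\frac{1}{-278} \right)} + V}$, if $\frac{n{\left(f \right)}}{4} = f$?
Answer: $\frac{139}{10691183} \approx 1.3001 \cdot 10^{-5}$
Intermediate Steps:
$n{\left(f \right)} = 4 f$
$V = 76915$ ($V = -8 + \left(37685 + 39238\right) = -8 + 76923 = 76915$)
$\frac{1}{n{\left(\frac{1}{-278} \right)} + V} = \frac{1}{\frac{4}{-278} + 76915} = \frac{1}{4 \left(- \frac{1}{278}\right) + 76915} = \frac{1}{- \frac{2}{139} + 76915} = \frac{1}{\frac{10691183}{139}} = \frac{139}{10691183}$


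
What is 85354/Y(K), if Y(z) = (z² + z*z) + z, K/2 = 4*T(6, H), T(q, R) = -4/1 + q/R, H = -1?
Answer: 42677/6360 ≈ 6.7102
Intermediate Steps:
T(q, R) = -4 + q/R (T(q, R) = -4*1 + q/R = -4 + q/R)
K = -80 (K = 2*(4*(-4 + 6/(-1))) = 2*(4*(-4 + 6*(-1))) = 2*(4*(-4 - 6)) = 2*(4*(-10)) = 2*(-40) = -80)
Y(z) = z + 2*z² (Y(z) = (z² + z²) + z = 2*z² + z = z + 2*z²)
85354/Y(K) = 85354/((-80*(1 + 2*(-80)))) = 85354/((-80*(1 - 160))) = 85354/((-80*(-159))) = 85354/12720 = 85354*(1/12720) = 42677/6360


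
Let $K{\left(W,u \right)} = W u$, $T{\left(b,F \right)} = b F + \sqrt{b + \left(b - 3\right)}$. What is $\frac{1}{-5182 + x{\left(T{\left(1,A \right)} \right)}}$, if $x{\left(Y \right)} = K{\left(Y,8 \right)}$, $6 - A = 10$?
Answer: $- \frac{2607}{13592930} - \frac{2 i}{6796465} \approx -0.00019179 - 2.9427 \cdot 10^{-7} i$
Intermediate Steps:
$A = -4$ ($A = 6 - 10 = -4$)
$T{\left(b,F \right)} = \sqrt{-3 + 2 b} + F b$ ($T{\left(b,F \right)} = F b + \sqrt{b + \left(b - 3\right)} = F b + \sqrt{b + \left(-3 + b\right)} = F b + \sqrt{-3 + 2 b} = \sqrt{-3 + 2 b} + F b$)
$x{\left(Y \right)} = 8 Y$ ($x{\left(Y \right)} = Y 8 = 8 Y$)
$\frac{1}{-5182 + x{\left(T{\left(1,A \right)} \right)}} = \frac{1}{-5182 + 8 \left(\sqrt{-3 + 2 \cdot 1} - 4\right)} = \frac{1}{-5182 + 8 \left(\sqrt{-3 + 2} - 4\right)} = \frac{1}{-5182 + 8 \left(\sqrt{-1} - 4\right)} = \frac{1}{-5182 + 8 \left(i - 4\right)} = \frac{1}{-5182 + 8 \left(-4 + i\right)} = \frac{1}{-5182 - \left(32 - 8 i\right)} = \frac{1}{-5214 + 8 i} = \frac{-5214 - 8 i}{27185860}$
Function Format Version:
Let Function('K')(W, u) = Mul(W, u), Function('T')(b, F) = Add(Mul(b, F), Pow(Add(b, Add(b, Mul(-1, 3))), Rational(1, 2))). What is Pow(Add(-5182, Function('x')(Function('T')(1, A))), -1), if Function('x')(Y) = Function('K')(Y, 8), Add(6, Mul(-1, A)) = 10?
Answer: Add(Rational(-2607, 13592930), Mul(Rational(-2, 6796465), I)) ≈ Add(-0.00019179, Mul(-2.9427e-7, I))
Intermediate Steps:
A = -4 (A = Add(6, Mul(-1, 10)) = Add(6, -10) = -4)
Function('T')(b, F) = Add(Pow(Add(-3, Mul(2, b)), Rational(1, 2)), Mul(F, b)) (Function('T')(b, F) = Add(Mul(F, b), Pow(Add(b, Add(b, -3)), Rational(1, 2))) = Add(Mul(F, b), Pow(Add(b, Add(-3, b)), Rational(1, 2))) = Add(Mul(F, b), Pow(Add(-3, Mul(2, b)), Rational(1, 2))) = Add(Pow(Add(-3, Mul(2, b)), Rational(1, 2)), Mul(F, b)))
Function('x')(Y) = Mul(8, Y) (Function('x')(Y) = Mul(Y, 8) = Mul(8, Y))
Pow(Add(-5182, Function('x')(Function('T')(1, A))), -1) = Pow(Add(-5182, Mul(8, Add(Pow(Add(-3, Mul(2, 1)), Rational(1, 2)), Mul(-4, 1)))), -1) = Pow(Add(-5182, Mul(8, Add(Pow(Add(-3, 2), Rational(1, 2)), -4))), -1) = Pow(Add(-5182, Mul(8, Add(Pow(-1, Rational(1, 2)), -4))), -1) = Pow(Add(-5182, Mul(8, Add(I, -4))), -1) = Pow(Add(-5182, Mul(8, Add(-4, I))), -1) = Pow(Add(-5182, Add(-32, Mul(8, I))), -1) = Pow(Add(-5214, Mul(8, I)), -1) = Mul(Rational(1, 27185860), Add(-5214, Mul(-8, I)))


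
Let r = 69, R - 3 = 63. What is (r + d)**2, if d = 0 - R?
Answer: 9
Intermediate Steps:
R = 66 (R = 3 + 63 = 66)
d = -66 (d = 0 - 1*66 = 0 - 66 = -66)
(r + d)**2 = (69 - 66)**2 = 3**2 = 9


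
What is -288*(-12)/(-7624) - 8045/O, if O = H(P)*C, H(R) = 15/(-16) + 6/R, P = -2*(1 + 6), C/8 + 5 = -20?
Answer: -21797758/729045 ≈ -29.899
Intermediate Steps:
C = -200 (C = -40 + 8*(-20) = -40 - 160 = -200)
P = -14 (P = -2*7 = -14)
H(R) = -15/16 + 6/R (H(R) = 15*(-1/16) + 6/R = -15/16 + 6/R)
O = 3825/14 (O = (-15/16 + 6/(-14))*(-200) = (-15/16 + 6*(-1/14))*(-200) = (-15/16 - 3/7)*(-200) = -153/112*(-200) = 3825/14 ≈ 273.21)
-288*(-12)/(-7624) - 8045/O = -288*(-12)/(-7624) - 8045/3825/14 = 3456*(-1/7624) - 8045*14/3825 = -432/953 - 22526/765 = -21797758/729045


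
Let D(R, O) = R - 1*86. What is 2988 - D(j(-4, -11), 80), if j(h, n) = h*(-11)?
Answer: 3030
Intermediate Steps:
j(h, n) = -11*h
D(R, O) = -86 + R (D(R, O) = R - 86 = -86 + R)
2988 - D(j(-4, -11), 80) = 2988 - (-86 - 11*(-4)) = 2988 - (-86 + 44) = 2988 - 1*(-42) = 2988 + 42 = 3030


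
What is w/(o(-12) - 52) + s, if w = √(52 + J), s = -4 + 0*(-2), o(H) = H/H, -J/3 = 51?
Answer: -4 - I*√101/51 ≈ -4.0 - 0.19706*I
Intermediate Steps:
J = -153 (J = -3*51 = -153)
o(H) = 1
s = -4 (s = -4 + 0 = -4)
w = I*√101 (w = √(52 - 153) = √(-101) = I*√101 ≈ 10.05*I)
w/(o(-12) - 52) + s = (I*√101)/(1 - 52) - 4 = (I*√101)/(-51) - 4 = (I*√101)*(-1/51) - 4 = -I*√101/51 - 4 = -4 - I*√101/51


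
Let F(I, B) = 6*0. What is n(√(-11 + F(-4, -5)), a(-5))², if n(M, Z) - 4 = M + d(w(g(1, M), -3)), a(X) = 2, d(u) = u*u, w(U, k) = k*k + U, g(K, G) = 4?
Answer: (173 + I*√11)² ≈ 29918.0 + 1147.6*I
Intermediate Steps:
w(U, k) = U + k² (w(U, k) = k² + U = U + k²)
d(u) = u²
F(I, B) = 0
n(M, Z) = 173 + M (n(M, Z) = 4 + (M + (4 + (-3)²)²) = 4 + (M + (4 + 9)²) = 4 + (M + 13²) = 4 + (M + 169) = 4 + (169 + M) = 173 + M)
n(√(-11 + F(-4, -5)), a(-5))² = (173 + √(-11 + 0))² = (173 + √(-11))² = (173 + I*√11)²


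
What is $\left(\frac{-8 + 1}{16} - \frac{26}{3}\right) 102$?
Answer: $- \frac{7429}{8} \approx -928.63$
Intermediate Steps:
$\left(\frac{-8 + 1}{16} - \frac{26}{3}\right) 102 = \left(\left(-7\right) \frac{1}{16} - \frac{26}{3}\right) 102 = \left(- \frac{7}{16} - \frac{26}{3}\right) 102 = \left(- \frac{437}{48}\right) 102 = - \frac{7429}{8}$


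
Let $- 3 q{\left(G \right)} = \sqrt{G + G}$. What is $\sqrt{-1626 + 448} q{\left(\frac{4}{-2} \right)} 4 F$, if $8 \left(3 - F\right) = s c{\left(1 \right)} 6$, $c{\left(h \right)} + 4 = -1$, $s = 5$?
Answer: $58 \sqrt{1178} \approx 1990.7$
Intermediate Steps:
$c{\left(h \right)} = -5$ ($c{\left(h \right)} = -4 - 1 = -5$)
$F = \frac{87}{4}$ ($F = 3 - \frac{5 \left(-5\right) 6}{8} = 3 - \frac{\left(-25\right) 6}{8} = 3 - - \frac{75}{4} = 3 + \frac{75}{4} = \frac{87}{4} \approx 21.75$)
$q{\left(G \right)} = - \frac{\sqrt{2} \sqrt{G}}{3}$ ($q{\left(G \right)} = - \frac{\sqrt{G + G}}{3} = - \frac{\sqrt{2 G}}{3} = - \frac{\sqrt{2} \sqrt{G}}{3}$)
$\sqrt{-1626 + 448} q{\left(\frac{4}{-2} \right)} 4 F = \sqrt{-1626 + 448} - \frac{\sqrt{2} \sqrt{\frac{4}{-2}}}{3} \cdot 4 \cdot \frac{87}{4} = \sqrt{-1178} - \frac{\sqrt{2} \sqrt{4 \left(- \frac{1}{2}\right)}}{3} \cdot 4 \cdot \frac{87}{4} = i \sqrt{1178} - \frac{\sqrt{2} \sqrt{-2}}{3} \cdot 4 \cdot \frac{87}{4} = i \sqrt{1178} - \frac{\sqrt{2} i \sqrt{2}}{3} \cdot 4 \cdot \frac{87}{4} = i \sqrt{1178} - \frac{2 i}{3} \cdot 4 \cdot \frac{87}{4} = i \sqrt{1178} - \frac{8 i}{3} \cdot \frac{87}{4} = i \sqrt{1178} \left(- 58 i\right) = 58 \sqrt{1178}$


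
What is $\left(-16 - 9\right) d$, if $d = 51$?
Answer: $-1275$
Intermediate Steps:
$\left(-16 - 9\right) d = \left(-16 - 9\right) 51 = \left(-25\right) 51 = -1275$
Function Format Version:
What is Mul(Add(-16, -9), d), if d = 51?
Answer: -1275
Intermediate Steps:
Mul(Add(-16, -9), d) = Mul(Add(-16, -9), 51) = Mul(-25, 51) = -1275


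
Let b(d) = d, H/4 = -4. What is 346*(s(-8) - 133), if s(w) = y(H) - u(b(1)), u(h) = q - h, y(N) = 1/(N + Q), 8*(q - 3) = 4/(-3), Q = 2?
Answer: -980218/21 ≈ -46677.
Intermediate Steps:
H = -16 (H = 4*(-4) = -16)
q = 17/6 (q = 3 + (4/(-3))/8 = 3 + (4*(-⅓))/8 = 3 + (⅛)*(-4/3) = 3 - ⅙ = 17/6 ≈ 2.8333)
y(N) = 1/(2 + N) (y(N) = 1/(N + 2) = 1/(2 + N))
u(h) = 17/6 - h
s(w) = -40/21 (s(w) = 1/(2 - 16) - (17/6 - 1*1) = 1/(-14) - (17/6 - 1) = -1/14 - 1*11/6 = -1/14 - 11/6 = -40/21)
346*(s(-8) - 133) = 346*(-40/21 - 133) = 346*(-2833/21) = -980218/21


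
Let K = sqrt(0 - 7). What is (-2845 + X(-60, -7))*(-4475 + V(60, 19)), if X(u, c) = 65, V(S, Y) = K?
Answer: 12440500 - 2780*I*sqrt(7) ≈ 1.244e+7 - 7355.2*I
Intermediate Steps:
K = I*sqrt(7) (K = sqrt(-7) = I*sqrt(7) ≈ 2.6458*I)
V(S, Y) = I*sqrt(7)
(-2845 + X(-60, -7))*(-4475 + V(60, 19)) = (-2845 + 65)*(-4475 + I*sqrt(7)) = -2780*(-4475 + I*sqrt(7)) = 12440500 - 2780*I*sqrt(7)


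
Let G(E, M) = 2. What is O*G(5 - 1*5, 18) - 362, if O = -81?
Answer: -524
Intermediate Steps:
O*G(5 - 1*5, 18) - 362 = -81*2 - 362 = -162 - 362 = -524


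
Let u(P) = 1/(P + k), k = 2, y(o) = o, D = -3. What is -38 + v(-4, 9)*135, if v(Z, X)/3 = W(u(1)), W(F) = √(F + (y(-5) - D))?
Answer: -38 + 135*I*√15 ≈ -38.0 + 522.85*I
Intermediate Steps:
u(P) = 1/(2 + P) (u(P) = 1/(P + 2) = 1/(2 + P))
W(F) = √(-2 + F) (W(F) = √(F + (-5 - 1*(-3))) = √(F + (-5 + 3)) = √(F - 2) = √(-2 + F))
v(Z, X) = I*√15 (v(Z, X) = 3*√(-2 + 1/(2 + 1)) = 3*√(-2 + 1/3) = 3*√(-2 + ⅓) = 3*√(-5/3) = 3*(I*√15/3) = I*√15)
-38 + v(-4, 9)*135 = -38 + (I*√15)*135 = -38 + 135*I*√15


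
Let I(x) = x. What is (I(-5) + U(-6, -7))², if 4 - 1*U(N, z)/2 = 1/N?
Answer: 100/9 ≈ 11.111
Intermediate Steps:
U(N, z) = 8 - 2/N
(I(-5) + U(-6, -7))² = (-5 + (8 - 2/(-6)))² = (-5 + (8 - 2*(-⅙)))² = (-5 + (8 + ⅓))² = (-5 + 25/3)² = (10/3)² = 100/9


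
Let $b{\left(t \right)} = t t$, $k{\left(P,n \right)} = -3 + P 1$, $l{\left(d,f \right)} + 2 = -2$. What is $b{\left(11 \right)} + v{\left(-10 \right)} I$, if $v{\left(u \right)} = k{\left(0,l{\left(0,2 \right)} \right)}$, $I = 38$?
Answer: $7$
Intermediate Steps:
$l{\left(d,f \right)} = -4$ ($l{\left(d,f \right)} = -2 - 2 = -4$)
$k{\left(P,n \right)} = -3 + P$
$v{\left(u \right)} = -3$ ($v{\left(u \right)} = -3 + 0 = -3$)
$b{\left(t \right)} = t^{2}$
$b{\left(11 \right)} + v{\left(-10 \right)} I = 11^{2} - 114 = 121 - 114 = 7$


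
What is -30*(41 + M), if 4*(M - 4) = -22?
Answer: -1185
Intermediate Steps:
M = -3/2 (M = 4 + (¼)*(-22) = 4 - 11/2 = -3/2 ≈ -1.5000)
-30*(41 + M) = -30*(41 - 3/2) = -30*79/2 = -1185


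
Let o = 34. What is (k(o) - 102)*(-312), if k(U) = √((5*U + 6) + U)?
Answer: 31824 - 312*√210 ≈ 27303.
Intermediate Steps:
k(U) = √(6 + 6*U) (k(U) = √((6 + 5*U) + U) = √(6 + 6*U))
(k(o) - 102)*(-312) = (√(6 + 6*34) - 102)*(-312) = (√(6 + 204) - 102)*(-312) = (√210 - 102)*(-312) = (-102 + √210)*(-312) = 31824 - 312*√210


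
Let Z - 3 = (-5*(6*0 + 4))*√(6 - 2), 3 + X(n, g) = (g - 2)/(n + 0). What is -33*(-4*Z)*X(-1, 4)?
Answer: 24420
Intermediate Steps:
X(n, g) = -3 + (-2 + g)/n (X(n, g) = -3 + (g - 2)/(n + 0) = -3 + (-2 + g)/n)
Z = -37 (Z = 3 + (-5*(6*0 + 4))*√(6 - 2) = 3 + (-5*(0 + 4))*√4 = 3 - 5*4*2 = 3 - 20*2 = 3 - 40 = -37)
-33*(-4*Z)*X(-1, 4) = -33*(-4*(-37))*(-2 + 4 - 3*(-1))/(-1) = -4884*(-(-2 + 4 + 3)) = -4884*(-1*5) = -4884*(-5) = -33*(-740) = 24420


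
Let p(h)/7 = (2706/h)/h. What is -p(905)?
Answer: -18942/819025 ≈ -0.023127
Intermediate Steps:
p(h) = 18942/h² (p(h) = 7*((2706/h)/h) = 7*(2706/h²) = 18942/h²)
-p(905) = -18942/905² = -18942/819025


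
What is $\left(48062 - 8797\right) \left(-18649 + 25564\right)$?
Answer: $271517475$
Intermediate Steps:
$\left(48062 - 8797\right) \left(-18649 + 25564\right) = 39265 \cdot 6915 = 271517475$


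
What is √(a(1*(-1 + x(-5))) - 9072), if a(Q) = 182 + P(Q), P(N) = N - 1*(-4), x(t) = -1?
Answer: 2*I*√2222 ≈ 94.276*I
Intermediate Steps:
P(N) = 4 + N (P(N) = N + 4 = 4 + N)
a(Q) = 186 + Q (a(Q) = 182 + (4 + Q) = 186 + Q)
√(a(1*(-1 + x(-5))) - 9072) = √((186 + 1*(-1 - 1)) - 9072) = √((186 + 1*(-2)) - 9072) = √((186 - 2) - 9072) = √(184 - 9072) = √(-8888) = 2*I*√2222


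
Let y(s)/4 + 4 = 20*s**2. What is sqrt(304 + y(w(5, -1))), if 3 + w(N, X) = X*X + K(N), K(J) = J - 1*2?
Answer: 4*sqrt(23) ≈ 19.183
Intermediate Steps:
K(J) = -2 + J (K(J) = J - 2 = -2 + J)
w(N, X) = -5 + N + X**2 (w(N, X) = -3 + (X*X + (-2 + N)) = -3 + (X**2 + (-2 + N)) = -3 + (-2 + N + X**2) = -5 + N + X**2)
y(s) = -16 + 80*s**2 (y(s) = -16 + 4*(20*s**2) = -16 + 80*s**2)
sqrt(304 + y(w(5, -1))) = sqrt(304 + (-16 + 80*(-5 + 5 + (-1)**2)**2)) = sqrt(304 + (-16 + 80*(-5 + 5 + 1)**2)) = sqrt(304 + (-16 + 80*1**2)) = sqrt(304 + (-16 + 80*1)) = sqrt(304 + (-16 + 80)) = sqrt(304 + 64) = sqrt(368) = 4*sqrt(23)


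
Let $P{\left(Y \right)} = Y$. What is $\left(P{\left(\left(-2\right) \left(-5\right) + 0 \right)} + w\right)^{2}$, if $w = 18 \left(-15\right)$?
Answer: $67600$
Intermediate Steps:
$w = -270$
$\left(P{\left(\left(-2\right) \left(-5\right) + 0 \right)} + w\right)^{2} = \left(\left(\left(-2\right) \left(-5\right) + 0\right) - 270\right)^{2} = \left(\left(10 + 0\right) - 270\right)^{2} = \left(10 - 270\right)^{2} = \left(-260\right)^{2} = 67600$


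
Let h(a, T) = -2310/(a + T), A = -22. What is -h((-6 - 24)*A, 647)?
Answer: 2310/1307 ≈ 1.7674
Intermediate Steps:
h(a, T) = -2310/(T + a)
-h((-6 - 24)*A, 647) = -(-2310)/(647 + (-6 - 24)*(-22)) = -(-2310)/(647 - 30*(-22)) = -(-2310)/(647 + 660) = -(-2310)/1307 = -1*(-2310/1307) = 2310/1307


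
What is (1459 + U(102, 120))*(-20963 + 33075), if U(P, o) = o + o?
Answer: 20578288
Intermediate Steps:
U(P, o) = 2*o
(1459 + U(102, 120))*(-20963 + 33075) = (1459 + 2*120)*(-20963 + 33075) = (1459 + 240)*12112 = 1699*12112 = 20578288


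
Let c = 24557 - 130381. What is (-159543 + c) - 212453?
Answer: -477820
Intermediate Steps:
c = -105824
(-159543 + c) - 212453 = (-159543 - 105824) - 212453 = -265367 - 212453 = -477820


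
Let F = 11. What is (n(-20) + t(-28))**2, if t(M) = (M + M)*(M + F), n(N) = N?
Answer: 868624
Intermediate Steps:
t(M) = 2*M*(11 + M) (t(M) = (M + M)*(M + 11) = (2*M)*(11 + M) = 2*M*(11 + M))
(n(-20) + t(-28))**2 = (-20 + 2*(-28)*(11 - 28))**2 = (-20 + 2*(-28)*(-17))**2 = (-20 + 952)**2 = 932**2 = 868624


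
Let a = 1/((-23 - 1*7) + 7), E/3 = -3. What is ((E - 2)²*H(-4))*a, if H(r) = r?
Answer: 484/23 ≈ 21.043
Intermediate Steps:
E = -9 (E = 3*(-3) = -9)
a = -1/23 (a = 1/((-23 - 7) + 7) = 1/(-30 + 7) = 1/(-23) = -1/23 ≈ -0.043478)
((E - 2)²*H(-4))*a = ((-9 - 2)²*(-4))*(-1/23) = ((-11)²*(-4))*(-1/23) = (121*(-4))*(-1/23) = -484*(-1/23) = 484/23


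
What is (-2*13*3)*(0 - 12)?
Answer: 936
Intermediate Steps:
(-2*13*3)*(0 - 12) = -26*3*(-12) = -78*(-12) = 936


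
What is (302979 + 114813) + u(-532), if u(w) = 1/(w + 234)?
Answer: 124502015/298 ≈ 4.1779e+5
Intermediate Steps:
u(w) = 1/(234 + w)
(302979 + 114813) + u(-532) = (302979 + 114813) + 1/(234 - 532) = 417792 + 1/(-298) = 417792 - 1/298 = 124502015/298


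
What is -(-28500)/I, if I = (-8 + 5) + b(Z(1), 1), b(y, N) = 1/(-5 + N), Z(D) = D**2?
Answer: -114000/13 ≈ -8769.2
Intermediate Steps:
I = -13/4 (I = (-8 + 5) + 1/(-5 + 1) = -3 + 1/(-4) = -3 - 1/4 = -13/4 ≈ -3.2500)
-(-28500)/I = -(-28500)/(-13/4) = -(-28500)*(-4)/13 = -1900*60/13 = -114000/13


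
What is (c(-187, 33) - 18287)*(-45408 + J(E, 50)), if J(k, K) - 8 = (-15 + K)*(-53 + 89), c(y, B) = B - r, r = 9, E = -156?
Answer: 806128820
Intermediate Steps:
c(y, B) = -9 + B (c(y, B) = B - 1*9 = B - 9 = -9 + B)
J(k, K) = -532 + 36*K (J(k, K) = 8 + (-15 + K)*(-53 + 89) = 8 + (-15 + K)*36 = 8 + (-540 + 36*K) = -532 + 36*K)
(c(-187, 33) - 18287)*(-45408 + J(E, 50)) = ((-9 + 33) - 18287)*(-45408 + (-532 + 36*50)) = (24 - 18287)*(-45408 + (-532 + 1800)) = -18263*(-45408 + 1268) = -18263*(-44140) = 806128820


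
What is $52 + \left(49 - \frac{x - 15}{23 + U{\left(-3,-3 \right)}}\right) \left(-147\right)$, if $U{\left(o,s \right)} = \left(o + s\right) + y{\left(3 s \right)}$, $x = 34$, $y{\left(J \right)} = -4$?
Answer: $- \frac{90170}{13} \approx -6936.2$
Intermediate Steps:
$U{\left(o,s \right)} = -4 + o + s$ ($U{\left(o,s \right)} = \left(o + s\right) - 4 = -4 + o + s$)
$52 + \left(49 - \frac{x - 15}{23 + U{\left(-3,-3 \right)}}\right) \left(-147\right) = 52 + \left(49 - \frac{34 - 15}{23 - 10}\right) \left(-147\right) = 52 + \left(49 - \frac{19}{23 - 10}\right) \left(-147\right) = 52 + \left(49 - \frac{19}{13}\right) \left(-147\right) = 52 + \frac{618}{13} \left(-147\right) = 52 - \frac{90846}{13} = - \frac{90170}{13}$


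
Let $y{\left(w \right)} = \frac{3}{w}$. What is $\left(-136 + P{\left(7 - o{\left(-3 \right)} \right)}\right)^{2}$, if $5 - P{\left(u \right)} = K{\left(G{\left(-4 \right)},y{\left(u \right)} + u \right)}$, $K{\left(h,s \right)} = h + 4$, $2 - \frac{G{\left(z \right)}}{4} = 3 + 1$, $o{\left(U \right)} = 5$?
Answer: $16129$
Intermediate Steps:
$G{\left(z \right)} = -8$ ($G{\left(z \right)} = 8 - 4 \left(3 + 1\right) = 8 - 16 = -8$)
$K{\left(h,s \right)} = 4 + h$
$P{\left(u \right)} = 9$ ($P{\left(u \right)} = 5 - \left(4 - 8\right) = 5 - -4 = 5 + 4 = 9$)
$\left(-136 + P{\left(7 - o{\left(-3 \right)} \right)}\right)^{2} = \left(-136 + 9\right)^{2} = \left(-127\right)^{2} = 16129$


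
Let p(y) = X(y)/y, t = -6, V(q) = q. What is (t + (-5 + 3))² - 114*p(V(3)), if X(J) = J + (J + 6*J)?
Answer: -848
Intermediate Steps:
X(J) = 8*J (X(J) = J + 7*J = 8*J)
p(y) = 8 (p(y) = (8*y)/y = 8)
(t + (-5 + 3))² - 114*p(V(3)) = (-6 + (-5 + 3))² - 114*8 = (-6 - 2)² - 912 = (-8)² - 912 = 64 - 912 = -848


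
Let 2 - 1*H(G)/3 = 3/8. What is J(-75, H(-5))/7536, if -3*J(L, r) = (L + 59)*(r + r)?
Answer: 13/1884 ≈ 0.0069002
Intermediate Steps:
H(G) = 39/8 (H(G) = 6 - 9/8 = 39/8)
J(L, r) = -2*r*(59 + L)/3 (J(L, r) = -(L + 59)*(r + r)/3 = -(59 + L)*2*r/3 = -2*r*(59 + L)/3)
J(-75, H(-5))/7536 = -⅔*39/8*(59 - 75)/7536 = -⅔*39/8*(-16)*(1/7536) = 52*(1/7536) = 13/1884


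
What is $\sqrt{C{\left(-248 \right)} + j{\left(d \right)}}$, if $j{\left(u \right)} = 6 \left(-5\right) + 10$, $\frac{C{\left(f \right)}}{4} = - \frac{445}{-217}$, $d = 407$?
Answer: $\frac{16 i \sqrt{2170}}{217} \approx 3.4347 i$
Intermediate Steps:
$C{\left(f \right)} = \frac{1780}{217}$ ($C{\left(f \right)} = 4 \left(- \frac{445}{-217}\right) = 4 \left(\left(-445\right) \left(- \frac{1}{217}\right)\right) = 4 \cdot \frac{445}{217} = \frac{1780}{217}$)
$j{\left(u \right)} = -20$ ($j{\left(u \right)} = -30 + 10 = -20$)
$\sqrt{C{\left(-248 \right)} + j{\left(d \right)}} = \sqrt{\frac{1780}{217} - 20} = \sqrt{- \frac{2560}{217}} = \frac{16 i \sqrt{2170}}{217}$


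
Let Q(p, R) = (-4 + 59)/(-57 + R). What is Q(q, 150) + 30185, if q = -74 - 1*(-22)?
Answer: 2807260/93 ≈ 30186.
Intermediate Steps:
q = -52 (q = -74 + 22 = -52)
Q(p, R) = 55/(-57 + R)
Q(q, 150) + 30185 = 55/(-57 + 150) + 30185 = 55/93 + 30185 = 2807260/93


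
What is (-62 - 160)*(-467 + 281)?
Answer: 41292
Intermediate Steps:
(-62 - 160)*(-467 + 281) = -222*(-186) = 41292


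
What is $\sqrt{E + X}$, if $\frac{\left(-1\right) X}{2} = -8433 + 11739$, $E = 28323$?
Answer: $\sqrt{21711} \approx 147.35$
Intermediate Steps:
$X = -6612$ ($X = - 2 \left(-8433 + 11739\right) = \left(-2\right) 3306 = -6612$)
$\sqrt{E + X} = \sqrt{28323 - 6612} = \sqrt{21711}$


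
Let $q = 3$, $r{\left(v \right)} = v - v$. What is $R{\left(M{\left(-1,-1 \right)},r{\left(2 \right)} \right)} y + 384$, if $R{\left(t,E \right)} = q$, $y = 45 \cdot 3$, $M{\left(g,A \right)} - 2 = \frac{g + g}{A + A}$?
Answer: $789$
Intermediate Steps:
$M{\left(g,A \right)} = 2 + \frac{g}{A}$ ($M{\left(g,A \right)} = 2 + \frac{g + g}{A + A} = 2 + \frac{2 g}{2 A} = 2 + 2 g \frac{1}{2 A} = 2 + \frac{g}{A}$)
$y = 135$
$r{\left(v \right)} = 0$
$R{\left(t,E \right)} = 3$
$R{\left(M{\left(-1,-1 \right)},r{\left(2 \right)} \right)} y + 384 = 3 \cdot 135 + 384 = 405 + 384 = 789$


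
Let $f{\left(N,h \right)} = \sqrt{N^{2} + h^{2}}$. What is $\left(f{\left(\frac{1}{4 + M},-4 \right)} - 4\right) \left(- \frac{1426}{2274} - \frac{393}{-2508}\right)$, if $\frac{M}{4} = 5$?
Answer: $\frac{447121}{237633} - \frac{447121 \sqrt{9217}}{22812768} \approx -0.00010208$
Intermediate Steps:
$M = 20$ ($M = 4 \cdot 5 = 20$)
$\left(f{\left(\frac{1}{4 + M},-4 \right)} - 4\right) \left(- \frac{1426}{2274} - \frac{393}{-2508}\right) = \left(\sqrt{\left(\frac{1}{4 + 20}\right)^{2} + \left(-4\right)^{2}} - 4\right) \left(- \frac{1426}{2274} - \frac{393}{-2508}\right) = \left(\sqrt{\left(\frac{1}{24}\right)^{2} + 16} - 4\right) \left(\left(-1426\right) \frac{1}{2274} - - \frac{131}{836}\right) = \left(\sqrt{\left(\frac{1}{24}\right)^{2} + 16} - 4\right) \left(- \frac{713}{1137} + \frac{131}{836}\right) = \left(\sqrt{\frac{1}{576} + 16} - 4\right) \left(- \frac{447121}{950532}\right) = \left(\sqrt{\frac{9217}{576}} - 4\right) \left(- \frac{447121}{950532}\right) = \left(\frac{\sqrt{9217}}{24} - 4\right) \left(- \frac{447121}{950532}\right) = \left(-4 + \frac{\sqrt{9217}}{24}\right) \left(- \frac{447121}{950532}\right) = \frac{447121}{237633} - \frac{447121 \sqrt{9217}}{22812768}$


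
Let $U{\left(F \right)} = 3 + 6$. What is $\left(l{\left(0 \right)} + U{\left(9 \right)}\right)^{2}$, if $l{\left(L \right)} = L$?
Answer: $81$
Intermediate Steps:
$U{\left(F \right)} = 9$
$\left(l{\left(0 \right)} + U{\left(9 \right)}\right)^{2} = \left(0 + 9\right)^{2} = 9^{2} = 81$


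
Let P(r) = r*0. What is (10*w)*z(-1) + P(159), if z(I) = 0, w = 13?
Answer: 0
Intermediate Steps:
P(r) = 0
(10*w)*z(-1) + P(159) = (10*13)*0 + 0 = 130*0 + 0 = 0 + 0 = 0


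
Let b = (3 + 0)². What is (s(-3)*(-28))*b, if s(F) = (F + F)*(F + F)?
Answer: -9072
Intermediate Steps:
s(F) = 4*F² (s(F) = (2*F)*(2*F) = 4*F²)
b = 9 (b = 3² = 9)
(s(-3)*(-28))*b = ((4*(-3)²)*(-28))*9 = ((4*9)*(-28))*9 = (36*(-28))*9 = -1008*9 = -9072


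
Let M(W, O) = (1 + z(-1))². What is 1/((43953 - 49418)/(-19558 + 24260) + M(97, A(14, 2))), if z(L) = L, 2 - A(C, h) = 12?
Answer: -4702/5465 ≈ -0.86038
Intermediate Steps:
A(C, h) = -10 (A(C, h) = 2 - 1*12 = 2 - 12 = -10)
M(W, O) = 0 (M(W, O) = (1 - 1)² = 0² = 0)
1/((43953 - 49418)/(-19558 + 24260) + M(97, A(14, 2))) = 1/((43953 - 49418)/(-19558 + 24260) + 0) = 1/(-5465/4702 + 0) = 1/(-5465/4702) = -4702/5465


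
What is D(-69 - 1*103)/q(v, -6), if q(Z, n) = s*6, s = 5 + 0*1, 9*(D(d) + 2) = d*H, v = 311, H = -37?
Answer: 3173/135 ≈ 23.504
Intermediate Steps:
D(d) = -2 - 37*d/9 (D(d) = -2 + (d*(-37))/9 = -2 + (-37*d)/9 = -2 - 37*d/9)
s = 5 (s = 5 + 0 = 5)
q(Z, n) = 30 (q(Z, n) = 5*6 = 30)
D(-69 - 1*103)/q(v, -6) = (-2 - 37*(-69 - 1*103)/9)/30 = (-2 - 37*(-69 - 103)/9)*(1/30) = (-2 - 37/9*(-172))*(1/30) = (-2 + 6364/9)*(1/30) = (6346/9)*(1/30) = 3173/135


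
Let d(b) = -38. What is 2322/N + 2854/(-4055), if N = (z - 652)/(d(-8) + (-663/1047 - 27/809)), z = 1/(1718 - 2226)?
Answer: 51951901563578162/379207943632835 ≈ 137.00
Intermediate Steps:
z = -1/508 (z = 1/(-508) = -1/508 ≈ -0.0019685)
N = 93516138997/5545922360 (N = (-1/508 - 652)/(-38 + (-663/1047 - 27/809)) = -331217/(508*(-38 + (-663*1/1047 - 27*1/809))) = -331217/(508*(-38 + (-221/349 - 27/809))) = -331217/(508*(-38 - 188212/282341)) = -331217/(508*(-10917170/282341)) = -331217/508*(-282341/10917170) = 93516138997/5545922360 ≈ 16.862)
2322/N + 2854/(-4055) = 2322/(93516138997/5545922360) + 2854/(-4055) = 2322*(5545922360/93516138997) + 2854*(-1/4055) = 12877631719920/93516138997 - 2854/4055 = 51951901563578162/379207943632835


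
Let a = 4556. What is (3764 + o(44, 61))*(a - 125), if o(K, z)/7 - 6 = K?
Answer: 18229134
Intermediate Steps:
o(K, z) = 42 + 7*K
(3764 + o(44, 61))*(a - 125) = (3764 + (42 + 7*44))*(4556 - 125) = (3764 + (42 + 308))*4431 = (3764 + 350)*4431 = 4114*4431 = 18229134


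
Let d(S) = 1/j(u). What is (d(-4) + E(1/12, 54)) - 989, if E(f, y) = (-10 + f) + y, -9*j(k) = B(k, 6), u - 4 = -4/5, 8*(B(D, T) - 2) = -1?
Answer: -56983/60 ≈ -949.72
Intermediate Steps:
B(D, T) = 15/8 (B(D, T) = 2 + (⅛)*(-1) = 2 - ⅛ = 15/8)
u = 16/5 (u = 4 - 4/5 = 4 - 4*⅕ = 4 - ⅘ = 16/5 ≈ 3.2000)
j(k) = -5/24 (j(k) = -⅑*15/8 = -5/24)
E(f, y) = -10 + f + y
d(S) = -24/5 (d(S) = 1/(-5/24) = -24/5)
(d(-4) + E(1/12, 54)) - 989 = (-24/5 + (-10 + 1/12 + 54)) - 989 = (-24/5 + 529/12) - 989 = 2357/60 - 989 = -56983/60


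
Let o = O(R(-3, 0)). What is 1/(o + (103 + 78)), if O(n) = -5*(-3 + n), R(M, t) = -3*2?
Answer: 1/226 ≈ 0.0044248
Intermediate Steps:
R(M, t) = -6
O(n) = 15 - 5*n
o = 45 (o = 15 - 5*(-6) = 15 + 30 = 45)
1/(o + (103 + 78)) = 1/(45 + (103 + 78)) = 1/(45 + 181) = 1/226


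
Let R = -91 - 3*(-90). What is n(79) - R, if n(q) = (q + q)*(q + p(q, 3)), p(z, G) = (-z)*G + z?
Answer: -12661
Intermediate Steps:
R = 179 (R = -91 + 270 = 179)
p(z, G) = z - G*z (p(z, G) = -G*z + z = z - G*z)
n(q) = -2*q**2 (n(q) = (q + q)*(q + q*(1 - 1*3)) = (2*q)*(q + q*(1 - 3)) = (2*q)*(q + q*(-2)) = (2*q)*(q - 2*q) = (2*q)*(-q) = -2*q**2)
n(79) - R = -2*79**2 - 1*179 = -2*6241 - 179 = -12482 - 179 = -12661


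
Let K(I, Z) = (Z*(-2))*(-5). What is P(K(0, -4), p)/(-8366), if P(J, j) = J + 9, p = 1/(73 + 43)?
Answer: 31/8366 ≈ 0.0037055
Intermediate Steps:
K(I, Z) = 10*Z (K(I, Z) = -2*Z*(-5) = 10*Z)
p = 1/116 ≈ 0.0086207
P(J, j) = 9 + J
P(K(0, -4), p)/(-8366) = (9 + 10*(-4))/(-8366) = (9 - 40)*(-1/8366) = -31*(-1/8366) = 31/8366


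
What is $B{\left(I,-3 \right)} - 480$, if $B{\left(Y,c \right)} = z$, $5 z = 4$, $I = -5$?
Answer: $- \frac{2396}{5} \approx -479.2$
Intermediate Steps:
$z = \frac{4}{5}$ ($z = \frac{1}{5} \cdot 4 = \frac{4}{5} \approx 0.8$)
$B{\left(Y,c \right)} = \frac{4}{5}$
$B{\left(I,-3 \right)} - 480 = \frac{4}{5} - 480 = - \frac{2396}{5}$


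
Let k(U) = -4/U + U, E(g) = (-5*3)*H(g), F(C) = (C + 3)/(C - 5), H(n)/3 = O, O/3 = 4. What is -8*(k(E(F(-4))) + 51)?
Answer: 528112/135 ≈ 3911.9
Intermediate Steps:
O = 12 (O = 3*4 = 12)
H(n) = 36 (H(n) = 3*12 = 36)
F(C) = (3 + C)/(-5 + C)
E(g) = -540 (E(g) = -5*3*36 = -15*36 = -540)
k(U) = U - 4/U
-8*(k(E(F(-4))) + 51) = -8*((-540 - 4/(-540)) + 51) = -8*((-540 - 4*(-1/540)) + 51) = -8*((-540 + 1/135) + 51) = -8*(-72899/135 + 51) = -8*(-66014/135) = 528112/135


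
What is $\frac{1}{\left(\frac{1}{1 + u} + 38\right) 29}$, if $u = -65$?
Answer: $\frac{64}{70499} \approx 0.00090781$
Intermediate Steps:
$\frac{1}{\left(\frac{1}{1 + u} + 38\right) 29} = \frac{1}{\left(\frac{1}{1 - 65} + 38\right) 29} = \frac{1}{\left(\frac{1}{-64} + 38\right) 29} = \frac{1}{\left(- \frac{1}{64} + 38\right) 29} = \frac{1}{\frac{2431}{64} \cdot 29} = \frac{1}{\frac{70499}{64}} = \frac{64}{70499}$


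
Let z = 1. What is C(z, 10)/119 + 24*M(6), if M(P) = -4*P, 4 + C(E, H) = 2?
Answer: -68546/119 ≈ -576.02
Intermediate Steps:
C(E, H) = -2 (C(E, H) = -4 + 2 = -2)
C(z, 10)/119 + 24*M(6) = -2/119 + 24*(-4*6) = -2*1/119 + 24*(-24) = -2/119 - 576 = -68546/119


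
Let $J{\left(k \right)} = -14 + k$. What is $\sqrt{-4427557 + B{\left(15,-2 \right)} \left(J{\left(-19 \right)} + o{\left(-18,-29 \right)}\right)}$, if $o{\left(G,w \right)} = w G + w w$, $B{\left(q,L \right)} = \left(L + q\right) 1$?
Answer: $i \sqrt{4410267} \approx 2100.1 i$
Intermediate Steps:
$B{\left(q,L \right)} = L + q$
$o{\left(G,w \right)} = w^{2} + G w$ ($o{\left(G,w \right)} = G w + w^{2} = w^{2} + G w$)
$\sqrt{-4427557 + B{\left(15,-2 \right)} \left(J{\left(-19 \right)} + o{\left(-18,-29 \right)}\right)} = \sqrt{-4427557 + \left(-2 + 15\right) \left(\left(-14 - 19\right) - 29 \left(-18 - 29\right)\right)} = \sqrt{-4427557 + 13 \left(-33 - -1363\right)} = \sqrt{-4427557 + 13 \left(-33 + 1363\right)} = \sqrt{-4427557 + 13 \cdot 1330} = \sqrt{-4427557 + 17290} = \sqrt{-4410267} = i \sqrt{4410267}$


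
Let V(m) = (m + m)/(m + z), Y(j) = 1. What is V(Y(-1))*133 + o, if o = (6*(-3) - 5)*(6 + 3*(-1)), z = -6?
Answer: -611/5 ≈ -122.20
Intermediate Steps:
V(m) = 2*m/(-6 + m) (V(m) = (m + m)/(m - 6) = (2*m)/(-6 + m) = 2*m/(-6 + m))
o = -69 (o = (-18 - 5)*(6 - 3) = -23*3 = -69)
V(Y(-1))*133 + o = (2*1/(-6 + 1))*133 - 69 = (2*1/(-5))*133 - 69 = (2*1*(-1/5))*133 - 69 = -2/5*133 - 69 = -266/5 - 69 = -611/5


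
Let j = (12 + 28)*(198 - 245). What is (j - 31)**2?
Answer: 3651921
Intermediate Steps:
j = -1880 (j = 40*(-47) = -1880)
(j - 31)**2 = (-1880 - 31)**2 = (-1911)**2 = 3651921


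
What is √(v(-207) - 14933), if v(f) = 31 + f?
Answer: I*√15109 ≈ 122.92*I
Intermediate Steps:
√(v(-207) - 14933) = √((31 - 207) - 14933) = √(-176 - 14933) = √(-15109) = I*√15109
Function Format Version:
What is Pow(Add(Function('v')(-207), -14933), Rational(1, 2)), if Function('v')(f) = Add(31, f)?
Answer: Mul(I, Pow(15109, Rational(1, 2))) ≈ Mul(122.92, I)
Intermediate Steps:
Pow(Add(Function('v')(-207), -14933), Rational(1, 2)) = Pow(Add(Add(31, -207), -14933), Rational(1, 2)) = Pow(Add(-176, -14933), Rational(1, 2)) = Pow(-15109, Rational(1, 2)) = Mul(I, Pow(15109, Rational(1, 2)))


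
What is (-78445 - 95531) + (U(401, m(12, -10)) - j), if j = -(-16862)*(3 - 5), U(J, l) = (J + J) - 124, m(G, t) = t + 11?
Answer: -139574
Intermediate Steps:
m(G, t) = 11 + t
U(J, l) = -124 + 2*J (U(J, l) = 2*J - 124 = -124 + 2*J)
j = -33724 (j = -(-16862)*(-2) = -8431*4 = -33724)
(-78445 - 95531) + (U(401, m(12, -10)) - j) = (-78445 - 95531) + ((-124 + 2*401) - 1*(-33724)) = -173976 + ((-124 + 802) + 33724) = -173976 + (678 + 33724) = -173976 + 34402 = -139574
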